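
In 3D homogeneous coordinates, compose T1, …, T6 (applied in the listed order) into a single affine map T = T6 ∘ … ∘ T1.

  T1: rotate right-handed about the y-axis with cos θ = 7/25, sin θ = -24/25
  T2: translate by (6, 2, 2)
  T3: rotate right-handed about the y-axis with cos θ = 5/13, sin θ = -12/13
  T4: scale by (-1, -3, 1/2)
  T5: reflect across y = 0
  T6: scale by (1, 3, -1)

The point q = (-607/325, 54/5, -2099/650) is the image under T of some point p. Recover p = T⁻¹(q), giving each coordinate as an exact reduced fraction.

p = (-1, -4/5, -1)

T1 = [7/25 0 -24/25 0; 0 1 0 0; 24/25 0 7/25 0; 0 0 0 1]
T2·T1 = [7/25 0 -24/25 6; 0 1 0 2; 24/25 0 7/25 2; 0 0 0 1]
T3·…·T1 = [-253/325 0 -204/325 6/13; 0 1 0 2; 204/325 0 -253/325 82/13; 0 0 0 1]
T4·…·T1 = [253/325 0 204/325 -6/13; 0 -3 0 -6; 102/325 0 -253/650 41/13; 0 0 0 1]
T5·…·T1 = [253/325 0 204/325 -6/13; 0 3 0 6; 102/325 0 -253/650 41/13; 0 0 0 1]
T6·…·T1 = [253/325 0 204/325 -6/13; 0 9 0 18; -102/325 0 253/650 -41/13; 0 0 0 1]
det M = 9/2; M⁻¹ = [253/325 0 -408/325 -18/5; 0 1/9 0 -2; 204/325 0 506/325 26/5; 0 0 0 1]
M⁻¹ · (-607/325, 54/5, -2099/650)ᵀ = (-1, -4/5, -1)ᵀ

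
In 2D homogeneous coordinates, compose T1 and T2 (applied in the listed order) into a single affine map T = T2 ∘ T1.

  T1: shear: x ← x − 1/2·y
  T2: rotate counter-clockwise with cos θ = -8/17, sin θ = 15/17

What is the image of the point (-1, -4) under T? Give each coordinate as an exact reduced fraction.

T1 shear: x ← x − 1/2·y: (-1, -4) → (1, -4)
T2 rotate counter-clockwise with cos θ = -8/17, sin θ = 15/17: (1, -4) → (52/17, 47/17)

T(p) = (52/17, 47/17)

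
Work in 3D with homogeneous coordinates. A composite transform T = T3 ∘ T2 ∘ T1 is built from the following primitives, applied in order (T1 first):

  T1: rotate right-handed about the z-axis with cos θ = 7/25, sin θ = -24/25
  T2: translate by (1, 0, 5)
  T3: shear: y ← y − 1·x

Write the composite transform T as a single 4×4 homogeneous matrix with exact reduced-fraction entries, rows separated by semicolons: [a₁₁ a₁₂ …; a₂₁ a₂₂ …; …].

T1 = [7/25 24/25 0 0; -24/25 7/25 0 0; 0 0 1 0; 0 0 0 1]
T2·T1 = [7/25 24/25 0 1; -24/25 7/25 0 0; 0 0 1 5; 0 0 0 1]
T3·…·T1 = [7/25 24/25 0 1; -31/25 -17/25 0 -1; 0 0 1 5; 0 0 0 1]

T = [7/25 24/25 0 1; -31/25 -17/25 0 -1; 0 0 1 5; 0 0 0 1]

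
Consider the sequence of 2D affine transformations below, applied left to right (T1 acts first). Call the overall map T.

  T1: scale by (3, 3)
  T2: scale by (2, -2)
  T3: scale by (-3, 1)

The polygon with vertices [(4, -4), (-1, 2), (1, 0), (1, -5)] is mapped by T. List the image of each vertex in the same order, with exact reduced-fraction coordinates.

image vertices: (-72, 24), (18, -12), (-18, 0), (-18, 30)

T1 scale by (3, 3): (4, -4) → (12, -12); (-1, 2) → (-3, 6); (1, 0) → (3, 0); (1, -5) → (3, -15)
T2 scale by (2, -2): (12, -12) → (24, 24); (-3, 6) → (-6, -12); (3, 0) → (6, 0); (3, -15) → (6, 30)
T3 scale by (-3, 1): (24, 24) → (-72, 24); (-6, -12) → (18, -12); (6, 0) → (-18, 0); (6, 30) → (-18, 30)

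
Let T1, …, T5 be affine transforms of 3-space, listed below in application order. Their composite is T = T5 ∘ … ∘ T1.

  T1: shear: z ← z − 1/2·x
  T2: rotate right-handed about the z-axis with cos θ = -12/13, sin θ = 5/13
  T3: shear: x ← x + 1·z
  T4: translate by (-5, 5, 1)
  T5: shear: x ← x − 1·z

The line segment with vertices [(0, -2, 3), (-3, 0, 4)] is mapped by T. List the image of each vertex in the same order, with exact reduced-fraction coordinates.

image vertices: (-68/13, 89/13, 4), (-42/13, 50/13, 13/2)

T1 shear: z ← z − 1/2·x: (0, -2, 3) → (0, -2, 3); (-3, 0, 4) → (-3, 0, 11/2)
T2 rotate right-handed about the z-axis with cos θ = -12/13, sin θ = 5/13: (0, -2, 3) → (10/13, 24/13, 3); (-3, 0, 11/2) → (36/13, -15/13, 11/2)
T3 shear: x ← x + 1·z: (10/13, 24/13, 3) → (49/13, 24/13, 3); (36/13, -15/13, 11/2) → (215/26, -15/13, 11/2)
T4 translate by (-5, 5, 1): (49/13, 24/13, 3) → (-16/13, 89/13, 4); (215/26, -15/13, 11/2) → (85/26, 50/13, 13/2)
T5 shear: x ← x − 1·z: (-16/13, 89/13, 4) → (-68/13, 89/13, 4); (85/26, 50/13, 13/2) → (-42/13, 50/13, 13/2)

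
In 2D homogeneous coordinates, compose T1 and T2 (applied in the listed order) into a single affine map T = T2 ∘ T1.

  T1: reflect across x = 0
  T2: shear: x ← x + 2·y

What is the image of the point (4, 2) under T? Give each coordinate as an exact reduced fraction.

T1 reflect across x = 0: (4, 2) → (-4, 2)
T2 shear: x ← x + 2·y: (-4, 2) → (0, 2)

T(p) = (0, 2)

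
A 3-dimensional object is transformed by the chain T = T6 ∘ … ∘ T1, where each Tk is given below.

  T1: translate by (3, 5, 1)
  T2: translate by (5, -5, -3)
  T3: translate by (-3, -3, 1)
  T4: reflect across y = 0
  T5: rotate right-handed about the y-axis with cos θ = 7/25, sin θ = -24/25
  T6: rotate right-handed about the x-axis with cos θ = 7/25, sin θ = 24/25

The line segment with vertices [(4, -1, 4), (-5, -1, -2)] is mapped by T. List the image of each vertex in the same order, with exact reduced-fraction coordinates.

image vertices: (-9/25, -4988/625, 4059/625), (72/25, 1204/625, 2253/625)

T1 translate by (3, 5, 1): (4, -1, 4) → (7, 4, 5); (-5, -1, -2) → (-2, 4, -1)
T2 translate by (5, -5, -3): (7, 4, 5) → (12, -1, 2); (-2, 4, -1) → (3, -1, -4)
T3 translate by (-3, -3, 1): (12, -1, 2) → (9, -4, 3); (3, -1, -4) → (0, -4, -3)
T4 reflect across y = 0: (9, -4, 3) → (9, 4, 3); (0, -4, -3) → (0, 4, -3)
T5 rotate right-handed about the y-axis with cos θ = 7/25, sin θ = -24/25: (9, 4, 3) → (-9/25, 4, 237/25); (0, 4, -3) → (72/25, 4, -21/25)
T6 rotate right-handed about the x-axis with cos θ = 7/25, sin θ = 24/25: (-9/25, 4, 237/25) → (-9/25, -4988/625, 4059/625); (72/25, 4, -21/25) → (72/25, 1204/625, 2253/625)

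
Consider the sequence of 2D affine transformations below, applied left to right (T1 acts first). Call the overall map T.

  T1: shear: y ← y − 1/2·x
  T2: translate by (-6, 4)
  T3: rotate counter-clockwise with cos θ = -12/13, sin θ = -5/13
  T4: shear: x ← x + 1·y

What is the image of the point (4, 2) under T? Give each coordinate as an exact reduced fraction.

T1 shear: y ← y − 1/2·x: (4, 2) → (4, 0)
T2 translate by (-6, 4): (4, 0) → (-2, 4)
T3 rotate counter-clockwise with cos θ = -12/13, sin θ = -5/13: (-2, 4) → (44/13, -38/13)
T4 shear: x ← x + 1·y: (44/13, -38/13) → (6/13, -38/13)

T(p) = (6/13, -38/13)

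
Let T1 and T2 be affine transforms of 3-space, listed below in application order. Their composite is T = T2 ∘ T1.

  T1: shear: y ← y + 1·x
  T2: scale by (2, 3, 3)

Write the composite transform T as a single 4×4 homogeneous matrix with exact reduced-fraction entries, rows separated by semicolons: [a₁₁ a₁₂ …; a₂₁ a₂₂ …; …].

T1 = [1 0 0 0; 1 1 0 0; 0 0 1 0; 0 0 0 1]
T2·T1 = [2 0 0 0; 3 3 0 0; 0 0 3 0; 0 0 0 1]

T = [2 0 0 0; 3 3 0 0; 0 0 3 0; 0 0 0 1]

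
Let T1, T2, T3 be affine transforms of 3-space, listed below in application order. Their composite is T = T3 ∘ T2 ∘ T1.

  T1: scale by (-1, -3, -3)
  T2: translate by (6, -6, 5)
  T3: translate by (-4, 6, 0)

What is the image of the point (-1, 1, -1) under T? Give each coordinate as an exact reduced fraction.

T1 scale by (-1, -3, -3): (-1, 1, -1) → (1, -3, 3)
T2 translate by (6, -6, 5): (1, -3, 3) → (7, -9, 8)
T3 translate by (-4, 6, 0): (7, -9, 8) → (3, -3, 8)

T(p) = (3, -3, 8)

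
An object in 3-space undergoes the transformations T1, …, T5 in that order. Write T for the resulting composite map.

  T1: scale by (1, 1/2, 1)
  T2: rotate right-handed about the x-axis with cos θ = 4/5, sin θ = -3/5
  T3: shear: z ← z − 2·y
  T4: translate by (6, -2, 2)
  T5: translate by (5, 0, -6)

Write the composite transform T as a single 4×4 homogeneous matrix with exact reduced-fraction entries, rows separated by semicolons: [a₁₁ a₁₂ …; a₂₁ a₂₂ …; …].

T = [1 0 0 11; 0 2/5 3/5 -2; 0 -11/10 -2/5 -4; 0 0 0 1]

T1 = [1 0 0 0; 0 1/2 0 0; 0 0 1 0; 0 0 0 1]
T2·T1 = [1 0 0 0; 0 2/5 3/5 0; 0 -3/10 4/5 0; 0 0 0 1]
T3·…·T1 = [1 0 0 0; 0 2/5 3/5 0; 0 -11/10 -2/5 0; 0 0 0 1]
T4·…·T1 = [1 0 0 6; 0 2/5 3/5 -2; 0 -11/10 -2/5 2; 0 0 0 1]
T5·…·T1 = [1 0 0 11; 0 2/5 3/5 -2; 0 -11/10 -2/5 -4; 0 0 0 1]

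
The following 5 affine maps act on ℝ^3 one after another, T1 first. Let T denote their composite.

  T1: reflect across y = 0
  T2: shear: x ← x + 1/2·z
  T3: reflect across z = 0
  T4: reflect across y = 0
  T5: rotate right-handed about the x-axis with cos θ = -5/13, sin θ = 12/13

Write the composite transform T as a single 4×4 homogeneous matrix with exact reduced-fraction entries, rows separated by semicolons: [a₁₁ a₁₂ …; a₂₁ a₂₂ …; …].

T = [1 0 1/2 0; 0 -5/13 12/13 0; 0 12/13 5/13 0; 0 0 0 1]

T1 = [1 0 0 0; 0 -1 0 0; 0 0 1 0; 0 0 0 1]
T2·T1 = [1 0 1/2 0; 0 -1 0 0; 0 0 1 0; 0 0 0 1]
T3·…·T1 = [1 0 1/2 0; 0 -1 0 0; 0 0 -1 0; 0 0 0 1]
T4·…·T1 = [1 0 1/2 0; 0 1 0 0; 0 0 -1 0; 0 0 0 1]
T5·…·T1 = [1 0 1/2 0; 0 -5/13 12/13 0; 0 12/13 5/13 0; 0 0 0 1]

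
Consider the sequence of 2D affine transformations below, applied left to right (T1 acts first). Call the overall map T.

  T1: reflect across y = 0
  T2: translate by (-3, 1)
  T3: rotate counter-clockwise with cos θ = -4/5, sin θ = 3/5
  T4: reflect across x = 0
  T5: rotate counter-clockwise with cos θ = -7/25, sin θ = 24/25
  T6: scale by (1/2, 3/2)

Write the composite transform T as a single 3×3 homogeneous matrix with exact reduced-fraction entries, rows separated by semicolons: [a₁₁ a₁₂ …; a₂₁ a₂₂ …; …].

T = [-2/5 -3/10 3/2; 9/10 -6/5 -3/2; 0 0 1]

T1 = [1 0 0; 0 -1 0; 0 0 1]
T2·T1 = [1 0 -3; 0 -1 1; 0 0 1]
T3·…·T1 = [-4/5 3/5 9/5; 3/5 4/5 -13/5; 0 0 1]
T4·…·T1 = [4/5 -3/5 -9/5; 3/5 4/5 -13/5; 0 0 1]
T5·…·T1 = [-4/5 -3/5 3; 3/5 -4/5 -1; 0 0 1]
T6·…·T1 = [-2/5 -3/10 3/2; 9/10 -6/5 -3/2; 0 0 1]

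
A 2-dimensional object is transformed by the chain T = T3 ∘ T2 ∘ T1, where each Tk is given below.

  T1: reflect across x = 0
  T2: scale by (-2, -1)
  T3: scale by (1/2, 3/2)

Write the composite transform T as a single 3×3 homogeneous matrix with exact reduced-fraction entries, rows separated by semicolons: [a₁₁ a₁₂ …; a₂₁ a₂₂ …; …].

T = [1 0 0; 0 -3/2 0; 0 0 1]

T1 = [-1 0 0; 0 1 0; 0 0 1]
T2·T1 = [2 0 0; 0 -1 0; 0 0 1]
T3·…·T1 = [1 0 0; 0 -3/2 0; 0 0 1]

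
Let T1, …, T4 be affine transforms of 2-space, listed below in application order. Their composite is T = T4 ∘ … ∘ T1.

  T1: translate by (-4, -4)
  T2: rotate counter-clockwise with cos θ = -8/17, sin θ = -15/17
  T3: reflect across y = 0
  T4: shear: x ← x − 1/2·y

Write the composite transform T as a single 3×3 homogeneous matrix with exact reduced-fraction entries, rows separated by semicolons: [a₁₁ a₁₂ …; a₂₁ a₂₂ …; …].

T = [-31/34 11/17 18/17; 15/17 8/17 -92/17; 0 0 1]

T1 = [1 0 -4; 0 1 -4; 0 0 1]
T2·T1 = [-8/17 15/17 -28/17; -15/17 -8/17 92/17; 0 0 1]
T3·…·T1 = [-8/17 15/17 -28/17; 15/17 8/17 -92/17; 0 0 1]
T4·…·T1 = [-31/34 11/17 18/17; 15/17 8/17 -92/17; 0 0 1]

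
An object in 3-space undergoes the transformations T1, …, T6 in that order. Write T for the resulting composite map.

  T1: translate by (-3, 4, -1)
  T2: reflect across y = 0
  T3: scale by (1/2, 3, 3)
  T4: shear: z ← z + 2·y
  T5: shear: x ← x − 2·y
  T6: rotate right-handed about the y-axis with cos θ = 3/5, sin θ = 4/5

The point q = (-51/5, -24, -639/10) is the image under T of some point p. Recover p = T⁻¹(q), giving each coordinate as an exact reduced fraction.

p = (-3, 4, 3/2)

T1 = [1 0 0 -3; 0 1 0 4; 0 0 1 -1; 0 0 0 1]
T2·T1 = [1 0 0 -3; 0 -1 0 -4; 0 0 1 -1; 0 0 0 1]
T3·…·T1 = [1/2 0 0 -3/2; 0 -3 0 -12; 0 0 3 -3; 0 0 0 1]
T4·…·T1 = [1/2 0 0 -3/2; 0 -3 0 -12; 0 -6 3 -27; 0 0 0 1]
T5·…·T1 = [1/2 6 0 45/2; 0 -3 0 -12; 0 -6 3 -27; 0 0 0 1]
T6·…·T1 = [3/10 -6/5 12/5 -81/10; 0 -3 0 -12; -2/5 -42/5 9/5 -171/5; 0 0 0 1]
det M = -9/2; M⁻¹ = [6/5 4 -8/5 3; 0 -1/3 0 -4; 4/15 -2/3 1/5 1; 0 0 0 1]
M⁻¹ · (-51/5, -24, -639/10)ᵀ = (-3, 4, 3/2)ᵀ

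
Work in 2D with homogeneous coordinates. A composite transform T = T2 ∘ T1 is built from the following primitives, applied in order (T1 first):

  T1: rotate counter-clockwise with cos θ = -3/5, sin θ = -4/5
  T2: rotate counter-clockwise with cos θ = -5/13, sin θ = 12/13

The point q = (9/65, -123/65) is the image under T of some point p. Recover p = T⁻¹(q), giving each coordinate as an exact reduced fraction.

p = (3/5, -9/5)

T1 = [-3/5 4/5 0; -4/5 -3/5 0; 0 0 1]
T2·T1 = [63/65 16/65 0; -16/65 63/65 0; 0 0 1]
det M = 1; M⁻¹ = [63/65 -16/65 0; 16/65 63/65 0; 0 0 1]
M⁻¹ · (9/65, -123/65)ᵀ = (3/5, -9/5)ᵀ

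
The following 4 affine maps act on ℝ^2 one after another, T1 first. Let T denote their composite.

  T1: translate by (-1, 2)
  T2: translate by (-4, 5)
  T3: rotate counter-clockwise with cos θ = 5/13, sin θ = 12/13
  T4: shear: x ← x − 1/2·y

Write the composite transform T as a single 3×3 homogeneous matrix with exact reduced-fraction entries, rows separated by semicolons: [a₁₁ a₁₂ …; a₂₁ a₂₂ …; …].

T = [-1/13 -29/26 -193/26; 12/13 5/13 -25/13; 0 0 1]

T1 = [1 0 -1; 0 1 2; 0 0 1]
T2·T1 = [1 0 -5; 0 1 7; 0 0 1]
T3·…·T1 = [5/13 -12/13 -109/13; 12/13 5/13 -25/13; 0 0 1]
T4·…·T1 = [-1/13 -29/26 -193/26; 12/13 5/13 -25/13; 0 0 1]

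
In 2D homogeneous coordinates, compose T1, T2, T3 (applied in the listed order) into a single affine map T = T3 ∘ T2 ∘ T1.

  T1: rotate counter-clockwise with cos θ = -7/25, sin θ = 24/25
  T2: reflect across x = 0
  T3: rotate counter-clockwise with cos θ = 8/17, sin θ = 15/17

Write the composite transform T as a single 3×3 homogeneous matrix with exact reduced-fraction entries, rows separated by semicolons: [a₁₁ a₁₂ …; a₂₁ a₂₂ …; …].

T = [-304/425 297/425 0; 297/425 304/425 0; 0 0 1]

T1 = [-7/25 -24/25 0; 24/25 -7/25 0; 0 0 1]
T2·T1 = [7/25 24/25 0; 24/25 -7/25 0; 0 0 1]
T3·…·T1 = [-304/425 297/425 0; 297/425 304/425 0; 0 0 1]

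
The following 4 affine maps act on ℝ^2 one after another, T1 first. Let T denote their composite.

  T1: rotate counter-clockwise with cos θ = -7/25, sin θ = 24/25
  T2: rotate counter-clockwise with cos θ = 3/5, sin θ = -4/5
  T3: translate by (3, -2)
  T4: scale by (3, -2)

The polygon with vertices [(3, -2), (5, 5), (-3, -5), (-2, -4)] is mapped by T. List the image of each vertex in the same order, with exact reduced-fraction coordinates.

image vertices: (96/5, 8/5), (6, -10), (78/5, 74/5), (15, 12)

T1 rotate counter-clockwise with cos θ = -7/25, sin θ = 24/25: (3, -2) → (27/25, 86/25); (5, 5) → (-31/5, 17/5); (-3, -5) → (141/25, -37/25); (-2, -4) → (22/5, -4/5)
T2 rotate counter-clockwise with cos θ = 3/5, sin θ = -4/5: (27/25, 86/25) → (17/5, 6/5); (-31/5, 17/5) → (-1, 7); (141/25, -37/25) → (11/5, -27/5); (22/5, -4/5) → (2, -4)
T3 translate by (3, -2): (17/5, 6/5) → (32/5, -4/5); (-1, 7) → (2, 5); (11/5, -27/5) → (26/5, -37/5); (2, -4) → (5, -6)
T4 scale by (3, -2): (32/5, -4/5) → (96/5, 8/5); (2, 5) → (6, -10); (26/5, -37/5) → (78/5, 74/5); (5, -6) → (15, 12)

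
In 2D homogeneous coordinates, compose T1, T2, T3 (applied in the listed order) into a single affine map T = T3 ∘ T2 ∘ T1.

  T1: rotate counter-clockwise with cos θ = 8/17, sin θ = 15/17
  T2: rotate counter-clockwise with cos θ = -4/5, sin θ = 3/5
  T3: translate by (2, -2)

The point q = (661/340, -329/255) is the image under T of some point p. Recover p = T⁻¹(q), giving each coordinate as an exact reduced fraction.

T1 = [8/17 -15/17 0; 15/17 8/17 0; 0 0 1]
T2·T1 = [-77/85 36/85 0; -36/85 -77/85 0; 0 0 1]
T3·…·T1 = [-77/85 36/85 2; -36/85 -77/85 -2; 0 0 1]
det M = 1; M⁻¹ = [-77/85 -36/85 82/85; 36/85 -77/85 -226/85; 0 0 1]
M⁻¹ · (661/340, -329/255)ᵀ = (-1/4, -2/3)ᵀ

p = (-1/4, -2/3)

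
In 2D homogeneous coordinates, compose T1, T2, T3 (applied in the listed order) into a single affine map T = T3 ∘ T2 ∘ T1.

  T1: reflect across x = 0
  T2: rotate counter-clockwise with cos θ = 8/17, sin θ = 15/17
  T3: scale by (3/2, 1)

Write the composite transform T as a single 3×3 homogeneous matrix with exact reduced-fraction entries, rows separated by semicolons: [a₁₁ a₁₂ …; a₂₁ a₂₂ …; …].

T = [-12/17 -45/34 0; -15/17 8/17 0; 0 0 1]

T1 = [-1 0 0; 0 1 0; 0 0 1]
T2·T1 = [-8/17 -15/17 0; -15/17 8/17 0; 0 0 1]
T3·…·T1 = [-12/17 -45/34 0; -15/17 8/17 0; 0 0 1]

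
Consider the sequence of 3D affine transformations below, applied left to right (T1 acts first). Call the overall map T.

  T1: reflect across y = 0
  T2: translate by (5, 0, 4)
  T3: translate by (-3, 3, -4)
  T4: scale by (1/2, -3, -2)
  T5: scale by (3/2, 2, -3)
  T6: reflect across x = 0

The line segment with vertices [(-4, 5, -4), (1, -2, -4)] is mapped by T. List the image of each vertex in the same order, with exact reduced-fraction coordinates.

image vertices: (3/2, 12, -24), (-9/4, -30, -24)

T1 reflect across y = 0: (-4, 5, -4) → (-4, -5, -4); (1, -2, -4) → (1, 2, -4)
T2 translate by (5, 0, 4): (-4, -5, -4) → (1, -5, 0); (1, 2, -4) → (6, 2, 0)
T3 translate by (-3, 3, -4): (1, -5, 0) → (-2, -2, -4); (6, 2, 0) → (3, 5, -4)
T4 scale by (1/2, -3, -2): (-2, -2, -4) → (-1, 6, 8); (3, 5, -4) → (3/2, -15, 8)
T5 scale by (3/2, 2, -3): (-1, 6, 8) → (-3/2, 12, -24); (3/2, -15, 8) → (9/4, -30, -24)
T6 reflect across x = 0: (-3/2, 12, -24) → (3/2, 12, -24); (9/4, -30, -24) → (-9/4, -30, -24)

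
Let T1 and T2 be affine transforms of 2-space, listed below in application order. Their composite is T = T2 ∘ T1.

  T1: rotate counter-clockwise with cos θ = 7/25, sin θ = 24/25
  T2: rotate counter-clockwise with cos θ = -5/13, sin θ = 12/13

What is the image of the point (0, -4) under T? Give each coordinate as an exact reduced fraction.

T1 rotate counter-clockwise with cos θ = 7/25, sin θ = 24/25: (0, -4) → (96/25, -28/25)
T2 rotate counter-clockwise with cos θ = -5/13, sin θ = 12/13: (96/25, -28/25) → (-144/325, 1292/325)

T(p) = (-144/325, 1292/325)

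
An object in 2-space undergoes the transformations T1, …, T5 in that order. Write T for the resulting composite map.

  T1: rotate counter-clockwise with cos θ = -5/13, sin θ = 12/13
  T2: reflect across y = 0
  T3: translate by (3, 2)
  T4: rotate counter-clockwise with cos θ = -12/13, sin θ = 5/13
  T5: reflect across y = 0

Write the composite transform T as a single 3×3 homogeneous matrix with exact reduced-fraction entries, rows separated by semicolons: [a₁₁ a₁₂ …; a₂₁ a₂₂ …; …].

T1 = [-5/13 -12/13 0; 12/13 -5/13 0; 0 0 1]
T2·T1 = [-5/13 -12/13 0; -12/13 5/13 0; 0 0 1]
T3·…·T1 = [-5/13 -12/13 3; -12/13 5/13 2; 0 0 1]
T4·…·T1 = [120/169 119/169 -46/13; 119/169 -120/169 -9/13; 0 0 1]
T5·…·T1 = [120/169 119/169 -46/13; -119/169 120/169 9/13; 0 0 1]

T = [120/169 119/169 -46/13; -119/169 120/169 9/13; 0 0 1]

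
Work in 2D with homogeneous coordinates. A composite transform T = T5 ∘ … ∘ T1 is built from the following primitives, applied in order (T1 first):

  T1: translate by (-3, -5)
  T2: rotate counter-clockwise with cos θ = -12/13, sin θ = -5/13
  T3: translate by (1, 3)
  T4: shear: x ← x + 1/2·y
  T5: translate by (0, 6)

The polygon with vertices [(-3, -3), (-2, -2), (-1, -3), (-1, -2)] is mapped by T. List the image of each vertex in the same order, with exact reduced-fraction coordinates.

T1 translate by (-3, -5): (-3, -3) → (-6, -8); (-2, -2) → (-5, -7); (-1, -3) → (-4, -8); (-1, -2) → (-4, -7)
T2 rotate counter-clockwise with cos θ = -12/13, sin θ = -5/13: (-6, -8) → (32/13, 126/13); (-5, -7) → (25/13, 109/13); (-4, -8) → (8/13, 116/13); (-4, -7) → (1, 8)
T3 translate by (1, 3): (32/13, 126/13) → (45/13, 165/13); (25/13, 109/13) → (38/13, 148/13); (8/13, 116/13) → (21/13, 155/13); (1, 8) → (2, 11)
T4 shear: x ← x + 1/2·y: (45/13, 165/13) → (255/26, 165/13); (38/13, 148/13) → (112/13, 148/13); (21/13, 155/13) → (197/26, 155/13); (2, 11) → (15/2, 11)
T5 translate by (0, 6): (255/26, 165/13) → (255/26, 243/13); (112/13, 148/13) → (112/13, 226/13); (197/26, 155/13) → (197/26, 233/13); (15/2, 11) → (15/2, 17)

image vertices: (255/26, 243/13), (112/13, 226/13), (197/26, 233/13), (15/2, 17)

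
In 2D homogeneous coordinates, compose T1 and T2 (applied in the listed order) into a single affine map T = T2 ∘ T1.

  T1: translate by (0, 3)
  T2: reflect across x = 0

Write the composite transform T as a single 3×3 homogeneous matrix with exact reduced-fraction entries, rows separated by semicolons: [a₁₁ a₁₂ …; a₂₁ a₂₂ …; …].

T1 = [1 0 0; 0 1 3; 0 0 1]
T2·T1 = [-1 0 0; 0 1 3; 0 0 1]

T = [-1 0 0; 0 1 3; 0 0 1]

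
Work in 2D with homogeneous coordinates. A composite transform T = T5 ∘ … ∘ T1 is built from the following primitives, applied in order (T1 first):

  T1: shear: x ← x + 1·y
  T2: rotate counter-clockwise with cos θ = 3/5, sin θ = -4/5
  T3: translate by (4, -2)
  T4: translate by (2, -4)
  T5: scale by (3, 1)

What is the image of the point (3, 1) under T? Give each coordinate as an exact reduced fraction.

T1 shear: x ← x + 1·y: (3, 1) → (4, 1)
T2 rotate counter-clockwise with cos θ = 3/5, sin θ = -4/5: (4, 1) → (16/5, -13/5)
T3 translate by (4, -2): (16/5, -13/5) → (36/5, -23/5)
T4 translate by (2, -4): (36/5, -23/5) → (46/5, -43/5)
T5 scale by (3, 1): (46/5, -43/5) → (138/5, -43/5)

T(p) = (138/5, -43/5)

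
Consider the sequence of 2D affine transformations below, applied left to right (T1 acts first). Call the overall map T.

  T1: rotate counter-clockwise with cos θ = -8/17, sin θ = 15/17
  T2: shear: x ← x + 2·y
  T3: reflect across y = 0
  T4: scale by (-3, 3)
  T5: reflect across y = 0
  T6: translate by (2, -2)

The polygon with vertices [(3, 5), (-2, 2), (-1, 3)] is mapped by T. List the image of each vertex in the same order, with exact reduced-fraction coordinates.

T1 rotate counter-clockwise with cos θ = -8/17, sin θ = 15/17: (3, 5) → (-99/17, 5/17); (-2, 2) → (-14/17, -46/17); (-1, 3) → (-37/17, -39/17)
T2 shear: x ← x + 2·y: (-99/17, 5/17) → (-89/17, 5/17); (-14/17, -46/17) → (-106/17, -46/17); (-37/17, -39/17) → (-115/17, -39/17)
T3 reflect across y = 0: (-89/17, 5/17) → (-89/17, -5/17); (-106/17, -46/17) → (-106/17, 46/17); (-115/17, -39/17) → (-115/17, 39/17)
T4 scale by (-3, 3): (-89/17, -5/17) → (267/17, -15/17); (-106/17, 46/17) → (318/17, 138/17); (-115/17, 39/17) → (345/17, 117/17)
T5 reflect across y = 0: (267/17, -15/17) → (267/17, 15/17); (318/17, 138/17) → (318/17, -138/17); (345/17, 117/17) → (345/17, -117/17)
T6 translate by (2, -2): (267/17, 15/17) → (301/17, -19/17); (318/17, -138/17) → (352/17, -172/17); (345/17, -117/17) → (379/17, -151/17)

image vertices: (301/17, -19/17), (352/17, -172/17), (379/17, -151/17)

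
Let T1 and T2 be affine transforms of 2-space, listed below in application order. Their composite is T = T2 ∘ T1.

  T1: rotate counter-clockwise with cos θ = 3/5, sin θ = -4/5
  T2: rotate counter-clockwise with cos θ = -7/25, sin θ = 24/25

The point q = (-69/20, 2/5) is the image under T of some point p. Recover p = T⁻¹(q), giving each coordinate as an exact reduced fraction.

T1 = [3/5 4/5 0; -4/5 3/5 0; 0 0 1]
T2·T1 = [3/5 -4/5 0; 4/5 3/5 0; 0 0 1]
det M = 1; M⁻¹ = [3/5 4/5 0; -4/5 3/5 0; 0 0 1]
M⁻¹ · (-69/20, 2/5)ᵀ = (-7/4, 3)ᵀ

p = (-7/4, 3)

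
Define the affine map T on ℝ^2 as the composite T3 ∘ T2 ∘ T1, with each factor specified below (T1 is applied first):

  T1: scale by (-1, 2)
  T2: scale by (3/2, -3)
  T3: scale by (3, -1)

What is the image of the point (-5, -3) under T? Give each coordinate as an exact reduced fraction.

T(p) = (45/2, -18)

T1 scale by (-1, 2): (-5, -3) → (5, -6)
T2 scale by (3/2, -3): (5, -6) → (15/2, 18)
T3 scale by (3, -1): (15/2, 18) → (45/2, -18)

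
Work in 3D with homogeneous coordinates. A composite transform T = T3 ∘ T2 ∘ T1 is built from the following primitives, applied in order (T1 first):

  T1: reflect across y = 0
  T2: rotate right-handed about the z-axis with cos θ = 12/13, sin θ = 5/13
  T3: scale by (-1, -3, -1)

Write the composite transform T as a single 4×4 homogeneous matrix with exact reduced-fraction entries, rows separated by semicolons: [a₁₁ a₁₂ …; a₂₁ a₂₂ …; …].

T1 = [1 0 0 0; 0 -1 0 0; 0 0 1 0; 0 0 0 1]
T2·T1 = [12/13 5/13 0 0; 5/13 -12/13 0 0; 0 0 1 0; 0 0 0 1]
T3·…·T1 = [-12/13 -5/13 0 0; -15/13 36/13 0 0; 0 0 -1 0; 0 0 0 1]

T = [-12/13 -5/13 0 0; -15/13 36/13 0 0; 0 0 -1 0; 0 0 0 1]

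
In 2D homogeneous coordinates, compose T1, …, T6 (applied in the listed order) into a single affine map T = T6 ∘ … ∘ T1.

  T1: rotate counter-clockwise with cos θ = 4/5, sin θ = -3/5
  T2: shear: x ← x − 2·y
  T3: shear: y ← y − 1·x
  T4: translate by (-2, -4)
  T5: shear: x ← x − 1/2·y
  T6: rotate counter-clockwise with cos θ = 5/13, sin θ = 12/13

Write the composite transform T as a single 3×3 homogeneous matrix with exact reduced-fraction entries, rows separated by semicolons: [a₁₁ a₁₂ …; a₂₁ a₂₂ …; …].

T1 = [4/5 3/5 0; -3/5 4/5 0; 0 0 1]
T2·T1 = [2 -1 0; -3/5 4/5 0; 0 0 1]
T3·…·T1 = [2 -1 0; -13/5 9/5 0; 0 0 1]
T4·…·T1 = [2 -1 -2; -13/5 9/5 -4; 0 0 1]
T5·…·T1 = [33/10 -19/10 0; -13/5 9/5 -4; 0 0 1]
T6·…·T1 = [477/130 -311/130 48/13; 133/65 -69/65 -20/13; 0 0 1]

T = [477/130 -311/130 48/13; 133/65 -69/65 -20/13; 0 0 1]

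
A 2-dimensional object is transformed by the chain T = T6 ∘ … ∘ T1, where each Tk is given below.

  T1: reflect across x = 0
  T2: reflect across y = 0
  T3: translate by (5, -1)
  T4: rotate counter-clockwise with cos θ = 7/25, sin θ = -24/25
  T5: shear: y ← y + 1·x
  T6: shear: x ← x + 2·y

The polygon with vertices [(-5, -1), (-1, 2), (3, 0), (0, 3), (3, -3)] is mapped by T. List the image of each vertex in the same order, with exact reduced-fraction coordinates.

T1 reflect across x = 0: (-5, -1) → (5, -1); (-1, 2) → (1, 2); (3, 0) → (-3, 0); (0, 3) → (0, 3); (3, -3) → (-3, -3)
T2 reflect across y = 0: (5, -1) → (5, 1); (1, 2) → (1, -2); (-3, 0) → (-3, 0); (0, 3) → (0, -3); (-3, -3) → (-3, 3)
T3 translate by (5, -1): (5, 1) → (10, 0); (1, -2) → (6, -3); (-3, 0) → (2, -1); (0, -3) → (5, -4); (-3, 3) → (2, 2)
T4 rotate counter-clockwise with cos θ = 7/25, sin θ = -24/25: (10, 0) → (14/5, -48/5); (6, -3) → (-6/5, -33/5); (2, -1) → (-2/5, -11/5); (5, -4) → (-61/25, -148/25); (2, 2) → (62/25, -34/25)
T5 shear: y ← y + 1·x: (14/5, -48/5) → (14/5, -34/5); (-6/5, -33/5) → (-6/5, -39/5); (-2/5, -11/5) → (-2/5, -13/5); (-61/25, -148/25) → (-61/25, -209/25); (62/25, -34/25) → (62/25, 28/25)
T6 shear: x ← x + 2·y: (14/5, -34/5) → (-54/5, -34/5); (-6/5, -39/5) → (-84/5, -39/5); (-2/5, -13/5) → (-28/5, -13/5); (-61/25, -209/25) → (-479/25, -209/25); (62/25, 28/25) → (118/25, 28/25)

image vertices: (-54/5, -34/5), (-84/5, -39/5), (-28/5, -13/5), (-479/25, -209/25), (118/25, 28/25)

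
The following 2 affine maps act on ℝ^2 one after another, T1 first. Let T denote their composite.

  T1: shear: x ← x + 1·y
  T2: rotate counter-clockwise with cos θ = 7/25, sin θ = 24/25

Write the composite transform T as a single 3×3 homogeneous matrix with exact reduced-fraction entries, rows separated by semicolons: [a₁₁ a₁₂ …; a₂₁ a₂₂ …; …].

T = [7/25 -17/25 0; 24/25 31/25 0; 0 0 1]

T1 = [1 1 0; 0 1 0; 0 0 1]
T2·T1 = [7/25 -17/25 0; 24/25 31/25 0; 0 0 1]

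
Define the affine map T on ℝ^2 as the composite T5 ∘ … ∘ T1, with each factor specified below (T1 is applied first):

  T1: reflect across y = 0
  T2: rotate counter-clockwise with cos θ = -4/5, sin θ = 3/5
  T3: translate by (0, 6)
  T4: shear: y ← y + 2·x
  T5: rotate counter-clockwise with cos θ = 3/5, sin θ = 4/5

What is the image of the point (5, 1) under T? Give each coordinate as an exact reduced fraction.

T1 reflect across y = 0: (5, 1) → (5, -1)
T2 rotate counter-clockwise with cos θ = -4/5, sin θ = 3/5: (5, -1) → (-17/5, 19/5)
T3 translate by (0, 6): (-17/5, 19/5) → (-17/5, 49/5)
T4 shear: y ← y + 2·x: (-17/5, 49/5) → (-17/5, 3)
T5 rotate counter-clockwise with cos θ = 3/5, sin θ = 4/5: (-17/5, 3) → (-111/25, -23/25)

T(p) = (-111/25, -23/25)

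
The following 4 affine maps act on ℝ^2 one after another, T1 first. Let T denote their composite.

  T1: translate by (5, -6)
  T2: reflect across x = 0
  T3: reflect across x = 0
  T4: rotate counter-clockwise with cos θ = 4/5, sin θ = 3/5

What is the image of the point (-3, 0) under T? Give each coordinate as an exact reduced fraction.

T1 translate by (5, -6): (-3, 0) → (2, -6)
T2 reflect across x = 0: (2, -6) → (-2, -6)
T3 reflect across x = 0: (-2, -6) → (2, -6)
T4 rotate counter-clockwise with cos θ = 4/5, sin θ = 3/5: (2, -6) → (26/5, -18/5)

T(p) = (26/5, -18/5)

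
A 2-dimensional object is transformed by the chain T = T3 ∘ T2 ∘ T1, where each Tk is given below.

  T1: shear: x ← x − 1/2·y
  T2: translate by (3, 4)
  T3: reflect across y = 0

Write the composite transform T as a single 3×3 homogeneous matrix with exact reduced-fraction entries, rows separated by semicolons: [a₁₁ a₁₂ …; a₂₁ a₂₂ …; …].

T1 = [1 -1/2 0; 0 1 0; 0 0 1]
T2·T1 = [1 -1/2 3; 0 1 4; 0 0 1]
T3·…·T1 = [1 -1/2 3; 0 -1 -4; 0 0 1]

T = [1 -1/2 3; 0 -1 -4; 0 0 1]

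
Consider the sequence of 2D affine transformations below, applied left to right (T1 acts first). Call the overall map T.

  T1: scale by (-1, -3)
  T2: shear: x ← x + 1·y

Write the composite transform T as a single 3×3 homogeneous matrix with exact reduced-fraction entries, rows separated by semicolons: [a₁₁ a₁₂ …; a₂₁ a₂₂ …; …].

T = [-1 -3 0; 0 -3 0; 0 0 1]

T1 = [-1 0 0; 0 -3 0; 0 0 1]
T2·T1 = [-1 -3 0; 0 -3 0; 0 0 1]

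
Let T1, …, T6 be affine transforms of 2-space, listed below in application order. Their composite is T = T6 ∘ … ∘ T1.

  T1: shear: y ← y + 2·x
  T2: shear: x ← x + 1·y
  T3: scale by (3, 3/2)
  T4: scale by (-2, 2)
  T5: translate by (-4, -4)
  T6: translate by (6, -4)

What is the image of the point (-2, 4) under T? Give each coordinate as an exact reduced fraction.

T(p) = (14, -8)

T1 shear: y ← y + 2·x: (-2, 4) → (-2, 0)
T2 shear: x ← x + 1·y: (-2, 0) → (-2, 0)
T3 scale by (3, 3/2): (-2, 0) → (-6, 0)
T4 scale by (-2, 2): (-6, 0) → (12, 0)
T5 translate by (-4, -4): (12, 0) → (8, -4)
T6 translate by (6, -4): (8, -4) → (14, -8)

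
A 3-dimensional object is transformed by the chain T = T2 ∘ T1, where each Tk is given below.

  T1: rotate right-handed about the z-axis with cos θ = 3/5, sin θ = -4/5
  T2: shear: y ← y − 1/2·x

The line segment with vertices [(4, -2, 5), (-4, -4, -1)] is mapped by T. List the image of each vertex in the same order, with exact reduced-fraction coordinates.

image vertices: (4/5, -24/5, 5), (-28/5, 18/5, -1)

T1 rotate right-handed about the z-axis with cos θ = 3/5, sin θ = -4/5: (4, -2, 5) → (4/5, -22/5, 5); (-4, -4, -1) → (-28/5, 4/5, -1)
T2 shear: y ← y − 1/2·x: (4/5, -22/5, 5) → (4/5, -24/5, 5); (-28/5, 4/5, -1) → (-28/5, 18/5, -1)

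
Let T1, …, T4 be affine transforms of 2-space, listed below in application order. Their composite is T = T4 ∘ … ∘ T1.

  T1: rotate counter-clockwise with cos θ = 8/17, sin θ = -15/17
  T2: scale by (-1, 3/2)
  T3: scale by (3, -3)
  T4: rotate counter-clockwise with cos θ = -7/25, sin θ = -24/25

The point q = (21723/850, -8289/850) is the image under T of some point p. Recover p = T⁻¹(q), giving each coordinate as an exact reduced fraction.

T1 = [8/17 15/17 0; -15/17 8/17 0; 0 0 1]
T2·T1 = [-8/17 -15/17 0; -45/34 12/17 0; 0 0 1]
T3·…·T1 = [-24/17 -45/17 0; 135/34 -36/17 0; 0 0 1]
T4·…·T1 = [1788/425 -549/425 0; 207/850 1332/425 0; 0 0 1]
det M = 27/2; M⁻¹ = [296/1275 122/1275 0; -23/1275 1192/3825 0; 0 0 1]
M⁻¹ · (21723/850, -8289/850)ᵀ = (5, -7/2)ᵀ

p = (5, -7/2)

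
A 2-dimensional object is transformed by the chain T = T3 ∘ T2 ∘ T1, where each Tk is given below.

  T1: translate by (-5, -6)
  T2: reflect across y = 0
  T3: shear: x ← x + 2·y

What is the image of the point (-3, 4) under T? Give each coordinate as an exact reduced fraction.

T1 translate by (-5, -6): (-3, 4) → (-8, -2)
T2 reflect across y = 0: (-8, -2) → (-8, 2)
T3 shear: x ← x + 2·y: (-8, 2) → (-4, 2)

T(p) = (-4, 2)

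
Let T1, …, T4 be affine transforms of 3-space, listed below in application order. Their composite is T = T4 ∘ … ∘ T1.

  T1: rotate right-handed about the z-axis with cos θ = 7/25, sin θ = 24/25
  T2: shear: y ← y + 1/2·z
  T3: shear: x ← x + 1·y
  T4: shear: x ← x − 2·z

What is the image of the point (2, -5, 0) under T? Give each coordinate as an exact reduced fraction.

T(p) = (147/25, 13/25, 0)

T1 rotate right-handed about the z-axis with cos θ = 7/25, sin θ = 24/25: (2, -5, 0) → (134/25, 13/25, 0)
T2 shear: y ← y + 1/2·z: (134/25, 13/25, 0) → (134/25, 13/25, 0)
T3 shear: x ← x + 1·y: (134/25, 13/25, 0) → (147/25, 13/25, 0)
T4 shear: x ← x − 2·z: (147/25, 13/25, 0) → (147/25, 13/25, 0)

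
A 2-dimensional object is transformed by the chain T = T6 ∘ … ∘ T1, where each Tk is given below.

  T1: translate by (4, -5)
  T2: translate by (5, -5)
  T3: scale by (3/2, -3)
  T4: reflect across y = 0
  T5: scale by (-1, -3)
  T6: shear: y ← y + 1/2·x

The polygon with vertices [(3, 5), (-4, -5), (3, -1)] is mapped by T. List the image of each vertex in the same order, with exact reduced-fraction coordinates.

T1 translate by (4, -5): (3, 5) → (7, 0); (-4, -5) → (0, -10); (3, -1) → (7, -6)
T2 translate by (5, -5): (7, 0) → (12, -5); (0, -10) → (5, -15); (7, -6) → (12, -11)
T3 scale by (3/2, -3): (12, -5) → (18, 15); (5, -15) → (15/2, 45); (12, -11) → (18, 33)
T4 reflect across y = 0: (18, 15) → (18, -15); (15/2, 45) → (15/2, -45); (18, 33) → (18, -33)
T5 scale by (-1, -3): (18, -15) → (-18, 45); (15/2, -45) → (-15/2, 135); (18, -33) → (-18, 99)
T6 shear: y ← y + 1/2·x: (-18, 45) → (-18, 36); (-15/2, 135) → (-15/2, 525/4); (-18, 99) → (-18, 90)

image vertices: (-18, 36), (-15/2, 525/4), (-18, 90)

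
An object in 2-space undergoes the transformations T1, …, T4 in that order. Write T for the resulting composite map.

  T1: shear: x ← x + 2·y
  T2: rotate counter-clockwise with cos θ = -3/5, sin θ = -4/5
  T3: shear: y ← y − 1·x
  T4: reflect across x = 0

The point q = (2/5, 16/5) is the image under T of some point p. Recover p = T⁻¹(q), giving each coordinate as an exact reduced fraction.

p = (2, -2)

T1 = [1 2 0; 0 1 0; 0 0 1]
T2·T1 = [-3/5 -2/5 0; -4/5 -11/5 0; 0 0 1]
T3·…·T1 = [-3/5 -2/5 0; -1/5 -9/5 0; 0 0 1]
T4·…·T1 = [3/5 2/5 0; -1/5 -9/5 0; 0 0 1]
det M = -1; M⁻¹ = [9/5 2/5 0; -1/5 -3/5 0; 0 0 1]
M⁻¹ · (2/5, 16/5)ᵀ = (2, -2)ᵀ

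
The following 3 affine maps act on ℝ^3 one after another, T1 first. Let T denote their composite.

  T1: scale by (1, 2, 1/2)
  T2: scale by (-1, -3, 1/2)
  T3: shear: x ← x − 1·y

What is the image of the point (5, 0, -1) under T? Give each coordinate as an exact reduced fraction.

T(p) = (-5, 0, -1/4)

T1 scale by (1, 2, 1/2): (5, 0, -1) → (5, 0, -1/2)
T2 scale by (-1, -3, 1/2): (5, 0, -1/2) → (-5, 0, -1/4)
T3 shear: x ← x − 1·y: (-5, 0, -1/4) → (-5, 0, -1/4)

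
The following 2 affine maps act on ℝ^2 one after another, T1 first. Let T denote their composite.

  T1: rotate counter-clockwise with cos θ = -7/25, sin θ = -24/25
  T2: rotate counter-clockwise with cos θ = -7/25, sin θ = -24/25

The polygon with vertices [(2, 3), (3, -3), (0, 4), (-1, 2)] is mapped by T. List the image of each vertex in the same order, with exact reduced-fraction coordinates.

T1 rotate counter-clockwise with cos θ = -7/25, sin θ = -24/25: (2, 3) → (58/25, -69/25); (3, -3) → (-93/25, -51/25); (0, 4) → (96/25, -28/25); (-1, 2) → (11/5, 2/5)
T2 rotate counter-clockwise with cos θ = -7/25, sin θ = -24/25: (58/25, -69/25) → (-2062/625, -909/625); (-93/25, -51/25) → (-573/625, 2589/625); (96/25, -28/25) → (-1344/625, -2108/625); (11/5, 2/5) → (-29/125, -278/125)

image vertices: (-2062/625, -909/625), (-573/625, 2589/625), (-1344/625, -2108/625), (-29/125, -278/125)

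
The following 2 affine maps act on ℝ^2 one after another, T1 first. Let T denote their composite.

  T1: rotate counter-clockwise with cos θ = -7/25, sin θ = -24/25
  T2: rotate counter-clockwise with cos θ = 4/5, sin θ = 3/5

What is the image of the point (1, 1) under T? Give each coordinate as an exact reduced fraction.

T(p) = (161/125, -73/125)

T1 rotate counter-clockwise with cos θ = -7/25, sin θ = -24/25: (1, 1) → (17/25, -31/25)
T2 rotate counter-clockwise with cos θ = 4/5, sin θ = 3/5: (17/25, -31/25) → (161/125, -73/125)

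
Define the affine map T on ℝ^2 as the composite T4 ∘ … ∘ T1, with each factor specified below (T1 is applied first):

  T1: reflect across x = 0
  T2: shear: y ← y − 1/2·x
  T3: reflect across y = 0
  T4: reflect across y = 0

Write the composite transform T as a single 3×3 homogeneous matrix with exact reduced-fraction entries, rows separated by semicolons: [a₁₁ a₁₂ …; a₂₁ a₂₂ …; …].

T1 = [-1 0 0; 0 1 0; 0 0 1]
T2·T1 = [-1 0 0; 1/2 1 0; 0 0 1]
T3·…·T1 = [-1 0 0; -1/2 -1 0; 0 0 1]
T4·…·T1 = [-1 0 0; 1/2 1 0; 0 0 1]

T = [-1 0 0; 1/2 1 0; 0 0 1]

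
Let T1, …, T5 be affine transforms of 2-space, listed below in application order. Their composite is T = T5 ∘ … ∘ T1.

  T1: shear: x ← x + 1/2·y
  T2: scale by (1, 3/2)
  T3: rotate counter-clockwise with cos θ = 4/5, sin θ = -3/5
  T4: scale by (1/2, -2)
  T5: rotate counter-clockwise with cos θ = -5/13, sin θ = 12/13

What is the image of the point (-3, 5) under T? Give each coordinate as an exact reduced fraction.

T1 shear: x ← x + 1/2·y: (-3, 5) → (-1/2, 5)
T2 scale by (1, 3/2): (-1/2, 5) → (-1/2, 15/2)
T3 rotate counter-clockwise with cos θ = 4/5, sin θ = -3/5: (-1/2, 15/2) → (41/10, 63/10)
T4 scale by (1/2, -2): (41/10, 63/10) → (41/20, -63/5)
T5 rotate counter-clockwise with cos θ = -5/13, sin θ = 12/13: (41/20, -63/5) → (2819/260, 438/65)

T(p) = (2819/260, 438/65)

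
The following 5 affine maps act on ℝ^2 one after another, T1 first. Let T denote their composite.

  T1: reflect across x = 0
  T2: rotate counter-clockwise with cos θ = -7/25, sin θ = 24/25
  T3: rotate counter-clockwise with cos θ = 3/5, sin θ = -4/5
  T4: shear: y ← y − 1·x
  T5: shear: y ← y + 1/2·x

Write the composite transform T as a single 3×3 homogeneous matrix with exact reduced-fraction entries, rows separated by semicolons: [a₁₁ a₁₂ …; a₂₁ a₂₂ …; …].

T = [-3/5 -4/5 0; -1/2 1 0; 0 0 1]

T1 = [-1 0 0; 0 1 0; 0 0 1]
T2·T1 = [7/25 -24/25 0; -24/25 -7/25 0; 0 0 1]
T3·…·T1 = [-3/5 -4/5 0; -4/5 3/5 0; 0 0 1]
T4·…·T1 = [-3/5 -4/5 0; -1/5 7/5 0; 0 0 1]
T5·…·T1 = [-3/5 -4/5 0; -1/2 1 0; 0 0 1]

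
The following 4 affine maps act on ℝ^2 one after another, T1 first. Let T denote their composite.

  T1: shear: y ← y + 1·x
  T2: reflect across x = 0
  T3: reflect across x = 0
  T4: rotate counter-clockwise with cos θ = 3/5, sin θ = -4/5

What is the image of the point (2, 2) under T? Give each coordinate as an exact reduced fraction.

T1 shear: y ← y + 1·x: (2, 2) → (2, 4)
T2 reflect across x = 0: (2, 4) → (-2, 4)
T3 reflect across x = 0: (-2, 4) → (2, 4)
T4 rotate counter-clockwise with cos θ = 3/5, sin θ = -4/5: (2, 4) → (22/5, 4/5)

T(p) = (22/5, 4/5)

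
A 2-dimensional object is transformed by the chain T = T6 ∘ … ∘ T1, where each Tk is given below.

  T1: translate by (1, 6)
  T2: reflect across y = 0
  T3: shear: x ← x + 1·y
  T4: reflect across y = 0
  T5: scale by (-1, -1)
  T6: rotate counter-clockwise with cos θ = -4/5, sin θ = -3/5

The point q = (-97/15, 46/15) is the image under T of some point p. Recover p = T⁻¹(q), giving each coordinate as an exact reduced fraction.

p = (2, 1/3)

T1 = [1 0 1; 0 1 6; 0 0 1]
T2·T1 = [1 0 1; 0 -1 -6; 0 0 1]
T3·…·T1 = [1 -1 -5; 0 -1 -6; 0 0 1]
T4·…·T1 = [1 -1 -5; 0 1 6; 0 0 1]
T5·…·T1 = [-1 1 5; 0 -1 -6; 0 0 1]
T6·…·T1 = [4/5 -7/5 -38/5; 3/5 1/5 9/5; 0 0 1]
det M = 1; M⁻¹ = [1/5 7/5 -1; -3/5 4/5 -6; 0 0 1]
M⁻¹ · (-97/15, 46/15)ᵀ = (2, 1/3)ᵀ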